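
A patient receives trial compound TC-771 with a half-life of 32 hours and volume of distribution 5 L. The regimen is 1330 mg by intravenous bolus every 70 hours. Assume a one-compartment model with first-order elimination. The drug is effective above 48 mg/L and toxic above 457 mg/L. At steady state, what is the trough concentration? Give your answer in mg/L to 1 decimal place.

74.8 mg/L

k = ln2/t½ = ln2/32 ≈ 0.021661 h⁻¹; fraction remaining f = e^(−kτ) = e^(−0.021661×70) ≈ 0.2195.
Accumulation ratio R = 1/(1 − f) ≈ 1/0.7805 ≈ 1.2812.
Single-dose peak C₀ = D/Vd = 1330/5 ≈ 266.000 mg/L.
Cmax,ss = C₀/(1 − f) ≈ 266.000/0.7805 ≈ 340.807 mg/L.
One interval later, Cmin,ss = Cmax,ss·e^(−kτ) ≈ 340.807 × 0.2195 ≈ 74.807 mg/L.
Trough 74.8 mg/L vs MEC 48 mg/L: adequate.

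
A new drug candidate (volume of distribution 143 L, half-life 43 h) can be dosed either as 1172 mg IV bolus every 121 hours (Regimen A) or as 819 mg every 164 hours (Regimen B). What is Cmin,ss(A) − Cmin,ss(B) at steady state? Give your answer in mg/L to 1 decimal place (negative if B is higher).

0.9 mg/L

Regimen A: f = (1/2)^(121/43) ≈ 0.1422; Cmin,ss = (1172/143)·f/(1−f) ≈ 1.359 mg/L.
Regimen B: f = (1/2)^(164/43) ≈ 0.0711; Cmin,ss = (819/143)·f/(1−f) ≈ 0.438 mg/L.
Difference ≈ 1.359 − 0.438 ≈ 0.921 mg/L.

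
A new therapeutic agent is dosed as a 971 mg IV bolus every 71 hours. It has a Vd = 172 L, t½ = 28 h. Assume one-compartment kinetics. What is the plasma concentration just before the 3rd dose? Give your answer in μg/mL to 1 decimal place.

1.1 μg/mL

f = (1/2)^(τ/t½) = (1/2)^(71/28) ≈ 0.1725.
C₀ = D/Vd = 971/172 ≈ 5.645 μg/mL.
Before the 3rd dose, 2 doses have been given. Superposition: Cmin = C₀·(f + f²).
≈ 5.645 × (0.1725 + 0.0298) ≈ 5.645 × 0.2023 ≈ 1.142 μg/mL.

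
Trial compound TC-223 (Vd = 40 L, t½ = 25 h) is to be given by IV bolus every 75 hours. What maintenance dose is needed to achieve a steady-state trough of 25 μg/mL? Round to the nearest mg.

τ/t½ = 75/25 ≈ 3, so f = (1/2)^(75/25) ≈ 0.125000.
Cmin,ss = (D/Vd)·f/(1−f), so D = Cmin,ss·Vd·(1−f)/f.
D = 25 × 40 × (1−f)/f ≈ 25 × 40 × 7.00000 ≈ 7000.00 mg.

7000 mg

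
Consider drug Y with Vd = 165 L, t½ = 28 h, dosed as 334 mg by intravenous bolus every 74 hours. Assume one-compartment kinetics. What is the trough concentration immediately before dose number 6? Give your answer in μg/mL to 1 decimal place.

0.4 μg/mL

f = (1/2)^(τ/t½) = (1/2)^(74/28) ≈ 0.1601.
C₀ = D/Vd = 334/165 ≈ 2.024 μg/mL.
Before the 6th dose, 5 doses have been given. Superposition: Cmin = C₀·(f + f² + … + f^5).
≈ 2.024 × (0.1601 + 0.0256 + 0.0041 + 0.0007 + 0.0001) ≈ 2.024 × 0.1906 ≈ 0.386 μg/mL.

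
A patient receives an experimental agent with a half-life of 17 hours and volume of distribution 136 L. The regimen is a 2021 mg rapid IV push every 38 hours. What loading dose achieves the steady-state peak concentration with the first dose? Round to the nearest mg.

f = (1/2)^(38/17) ≈ 0.212378; accumulation ratio R = 1/(1−f) ≈ 1.26964.
Loading dose to hit Cmax,ss on first dose: D_load = D_maint·R ≈ 2021 × 1.26964 ≈ 2565.94 mg.

2566 mg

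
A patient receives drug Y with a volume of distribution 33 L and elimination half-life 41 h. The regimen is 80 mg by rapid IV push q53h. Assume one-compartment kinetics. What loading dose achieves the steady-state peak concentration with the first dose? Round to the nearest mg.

135 mg

f = (1/2)^(53/41) ≈ 0.408191; accumulation ratio R = 1/(1−f) ≈ 1.68973.
Loading dose to hit Cmax,ss on first dose: D_load = D_maint·R ≈ 80 × 1.68973 ≈ 135.18 mg.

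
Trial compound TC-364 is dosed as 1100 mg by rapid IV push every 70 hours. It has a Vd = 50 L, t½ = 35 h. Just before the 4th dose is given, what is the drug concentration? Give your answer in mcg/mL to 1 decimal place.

7.2 mcg/mL

f = (1/2)^(τ/t½) = (1/2)^(70/35) ≈ 0.2500.
C₀ = D/Vd = 1100/50 ≈ 22.000 mcg/mL.
Before the 4th dose, 3 doses have been given. Superposition: Cmin = C₀·(f + f² + … + f^3).
≈ 22.000 × (0.2500 + 0.0625 + 0.0156) ≈ 22.000 × 0.3281 ≈ 7.218 mcg/mL.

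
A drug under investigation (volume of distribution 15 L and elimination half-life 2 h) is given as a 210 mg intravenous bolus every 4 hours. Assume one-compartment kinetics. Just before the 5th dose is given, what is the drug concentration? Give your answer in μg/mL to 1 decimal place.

f = (1/2)^(τ/t½) = (1/2)^(4/2) ≈ 0.2500.
C₀ = D/Vd = 210/15 ≈ 14.000 μg/mL.
Before the 5th dose, 4 doses have been given. Superposition: Cmin = C₀·(f + f² + … + f^4).
≈ 14.000 × (0.2500 + 0.0625 + 0.0156 + 0.0039) ≈ 14.000 × 0.3320 ≈ 4.648 μg/mL.

4.6 μg/mL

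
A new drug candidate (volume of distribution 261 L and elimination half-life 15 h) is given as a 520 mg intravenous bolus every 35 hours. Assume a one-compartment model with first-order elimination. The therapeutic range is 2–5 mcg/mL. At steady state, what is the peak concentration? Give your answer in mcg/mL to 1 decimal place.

k = ln2/t½ = ln2/15 ≈ 0.046210 h⁻¹; fraction remaining f = e^(−kτ) = e^(−0.046210×35) ≈ 0.1984.
At steady state, accumulation factor R = 1/(1 − e^(−kτ)) ≈ 1.2475.
Each bolus raises the concentration by D/Vd = 520/261 ≈ 1.992 mcg/mL.
Steady-state peak Cmax,ss = C₀·R ≈ 1.992 × 1.2475 ≈ 2.485 mcg/mL.
Peak 2.5 mcg/mL vs MTC 5 mcg/mL: below toxic threshold.

2.5 mcg/mL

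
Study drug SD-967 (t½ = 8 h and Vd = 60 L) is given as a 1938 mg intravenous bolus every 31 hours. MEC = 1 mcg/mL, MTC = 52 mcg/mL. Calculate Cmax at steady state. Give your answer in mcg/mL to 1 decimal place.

Over one 31-h interval, 31/8 ≈ 3.875 half-lives elapse, leaving f ≈ 0.0682 of each dose.
Accumulation ratio R = 1/(1 − f) ≈ 1/0.9318 ≈ 1.0732.
Single-dose peak C₀ = D/Vd = 1938/60 ≈ 32.300 mcg/mL.
Steady-state peak Cmax,ss = C₀·R ≈ 32.300 × 1.0732 ≈ 34.664 mcg/mL.
Peak 34.7 mcg/mL vs MTC 52 mcg/mL: below toxic threshold.

34.7 mcg/mL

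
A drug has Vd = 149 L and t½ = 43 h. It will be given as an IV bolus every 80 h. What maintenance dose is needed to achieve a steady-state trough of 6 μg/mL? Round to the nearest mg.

2352 mg

τ/t½ = 80/43 ≈ 1.8605, so f = (1/2)^(80/43) ≈ 0.275387.
Cmin,ss = (D/Vd)·f/(1−f), so D = Cmin,ss·Vd·(1−f)/f.
D = 6 × 149 × (1−f)/f ≈ 6 × 149 × 2.63125 ≈ 2352.34 mg.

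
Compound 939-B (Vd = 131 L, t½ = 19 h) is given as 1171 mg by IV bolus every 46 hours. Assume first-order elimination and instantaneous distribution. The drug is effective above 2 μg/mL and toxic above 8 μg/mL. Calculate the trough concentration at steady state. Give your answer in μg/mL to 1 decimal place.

Over one 46-h interval, 46/19 ≈ 2.4211 half-lives elapse, leaving f ≈ 0.1867 of each dose.
At steady state, accumulation factor R = 1/(1 − e^(−kτ)) ≈ 1.2296.
Each bolus raises the concentration by D/Vd = 1171/131 ≈ 8.939 μg/mL.
Steady-state peak Cmax,ss = C₀·R ≈ 8.939 × 1.2296 ≈ 10.991 μg/mL.
Steady-state trough Cmin,ss = Cmax,ss·f ≈ 10.991 × 0.1867 ≈ 2.052 μg/mL.
Trough 2.1 μg/mL vs MEC 2 μg/mL: adequate.

2.1 μg/mL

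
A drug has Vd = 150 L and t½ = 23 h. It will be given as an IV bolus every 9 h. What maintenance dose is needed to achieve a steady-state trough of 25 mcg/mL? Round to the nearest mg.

1168 mg

τ/t½ = 9/23 ≈ 0.3913, so f = (1/2)^(9/23) ≈ 0.762440.
Cmin,ss = (D/Vd)·f/(1−f), so D = Cmin,ss·Vd·(1−f)/f.
D = 25 × 150 × (1−f)/f ≈ 25 × 150 × 0.31158 ≈ 1168.43 mg.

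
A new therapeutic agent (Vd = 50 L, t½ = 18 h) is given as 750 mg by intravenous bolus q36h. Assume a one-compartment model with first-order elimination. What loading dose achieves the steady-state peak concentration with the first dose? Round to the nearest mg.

1000 mg

f = (1/2)^(36/18) ≈ 0.250000; accumulation ratio R = 1/(1−f) ≈ 1.33333.
Loading dose to hit Cmax,ss on first dose: D_load = D_maint·R ≈ 750 × 1.33333 ≈ 1000.00 mg.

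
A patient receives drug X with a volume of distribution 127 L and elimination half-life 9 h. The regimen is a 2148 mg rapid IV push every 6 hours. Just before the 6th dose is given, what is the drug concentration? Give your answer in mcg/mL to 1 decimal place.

25.9 mcg/mL

f = (1/2)^(τ/t½) = (1/2)^(6/9) ≈ 0.6300.
C₀ = D/Vd = 2148/127 ≈ 16.913 mcg/mL.
Before the 6th dose, 5 doses have been given. Superposition: Cmin = C₀·(f + f² + … + f^5).
≈ 16.913 × (0.6300 + 0.3969 + 0.2500 + 0.1575 + 0.0992) ≈ 16.913 × 1.5336 ≈ 25.938 mcg/mL.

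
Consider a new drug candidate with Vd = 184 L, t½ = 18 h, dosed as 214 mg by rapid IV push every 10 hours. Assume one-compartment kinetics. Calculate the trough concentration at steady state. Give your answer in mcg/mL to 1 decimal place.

2.5 mcg/mL

τ/t½ = 10/18 ≈ 0.55556, so fraction remaining f = (1/2)^(10/18) ≈ 0.6804.
Single-dose peak C₀ = D/Vd = 214/184 ≈ 1.163 mcg/mL.
Steady-state trough Cmin,ss = C₀·f/(1−f) ≈ 1.163 × 0.6804/0.3196 ≈ 2.476 mcg/mL.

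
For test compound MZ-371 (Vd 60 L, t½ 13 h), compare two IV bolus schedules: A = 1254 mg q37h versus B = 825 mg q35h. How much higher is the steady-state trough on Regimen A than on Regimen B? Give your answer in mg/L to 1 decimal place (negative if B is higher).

0.9 mg/L

Regimen A: f = (1/2)^(37/13) ≈ 0.1391; Cmin,ss = (1254/60)·f/(1−f) ≈ 3.377 mg/L.
Regimen B: f = (1/2)^(35/13) ≈ 0.1547; Cmin,ss = (825/60)·f/(1−f) ≈ 2.516 mg/L.
Difference ≈ 3.377 − 2.516 ≈ 0.861 mg/L.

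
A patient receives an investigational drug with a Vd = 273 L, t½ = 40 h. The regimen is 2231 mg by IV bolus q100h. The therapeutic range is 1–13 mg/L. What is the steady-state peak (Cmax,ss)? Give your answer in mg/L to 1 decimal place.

Over one 100-h interval, 100/40 ≈ 2.5 half-lives elapse, leaving f ≈ 0.1768 of each dose.
At steady state, accumulation factor R = 1/(1 − e^(−kτ)) ≈ 1.2148.
Single-dose peak C₀ = D/Vd = 2231/273 ≈ 8.172 mg/L.
Cmax,ss = C₀/(1 − f) ≈ 8.172/0.8232 ≈ 9.927 mg/L.
Peak 9.9 mg/L vs MTC 13 mg/L: below toxic threshold.

9.9 mg/L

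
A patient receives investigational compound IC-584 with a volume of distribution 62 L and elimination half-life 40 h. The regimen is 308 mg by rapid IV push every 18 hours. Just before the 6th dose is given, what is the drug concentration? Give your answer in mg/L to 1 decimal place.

f = (1/2)^(τ/t½) = (1/2)^(18/40) ≈ 0.7320.
C₀ = D/Vd = 308/62 ≈ 4.968 mg/L.
Before the 6th dose, 5 doses have been given. Superposition: Cmin = C₀·(f + f² + … + f^5).
≈ 4.968 × (0.7320 + 0.5358 + 0.3922 + 0.2871 + 0.2102) ≈ 4.968 × 2.1573 ≈ 10.717 mg/L.

10.7 mg/L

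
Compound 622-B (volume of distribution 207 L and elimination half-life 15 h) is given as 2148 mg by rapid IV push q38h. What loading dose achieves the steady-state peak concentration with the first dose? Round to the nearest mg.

f = (1/2)^(38/15) ≈ 0.172739; accumulation ratio R = 1/(1−f) ≈ 1.20881.
Loading dose to hit Cmax,ss on first dose: D_load = D_maint·R ≈ 2148 × 1.20881 ≈ 2596.52 mg.

2597 mg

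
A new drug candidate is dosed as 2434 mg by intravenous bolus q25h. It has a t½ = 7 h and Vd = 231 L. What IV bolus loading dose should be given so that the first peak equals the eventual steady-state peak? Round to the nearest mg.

f = (1/2)^(25/7) ≈ 0.084119; accumulation ratio R = 1/(1−f) ≈ 1.09184.
Loading dose to hit Cmax,ss on first dose: D_load = D_maint·R ≈ 2434 × 1.09184 ≈ 2657.54 mg.

2658 mg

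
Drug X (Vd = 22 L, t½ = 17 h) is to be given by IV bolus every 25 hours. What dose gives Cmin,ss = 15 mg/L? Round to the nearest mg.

τ/t½ = 25/17 ≈ 1.4706, so f = (1/2)^(25/17) ≈ 0.360835.
Cmin,ss = (D/Vd)·f/(1−f), so D = Cmin,ss·Vd·(1−f)/f.
D = 15 × 22 × (1−f)/f ≈ 15 × 22 × 1.77135 ≈ 584.55 mg.

585 mg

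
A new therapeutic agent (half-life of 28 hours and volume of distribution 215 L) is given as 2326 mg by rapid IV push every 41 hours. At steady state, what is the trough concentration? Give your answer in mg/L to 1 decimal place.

6.1 mg/L

Over one 41-h interval, 41/28 ≈ 1.4643 half-lives elapse, leaving f ≈ 0.3624 of each dose.
Single-dose peak C₀ = D/Vd = 2326/215 ≈ 10.819 mg/L.
Steady-state trough Cmin,ss = C₀·f/(1−f) ≈ 10.819 × 0.3624/0.6376 ≈ 6.149 mg/L.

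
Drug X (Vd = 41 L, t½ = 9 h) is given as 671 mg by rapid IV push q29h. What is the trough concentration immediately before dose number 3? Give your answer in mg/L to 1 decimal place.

1.9 mg/L

f = (1/2)^(τ/t½) = (1/2)^(29/9) ≈ 0.1072.
C₀ = D/Vd = 671/41 ≈ 16.366 mg/L.
Before the 3rd dose, 2 doses have been given. Superposition: Cmin = C₀·(f + f²).
≈ 16.366 × (0.1072 + 0.0115) ≈ 16.366 × 0.1187 ≈ 1.943 mg/L.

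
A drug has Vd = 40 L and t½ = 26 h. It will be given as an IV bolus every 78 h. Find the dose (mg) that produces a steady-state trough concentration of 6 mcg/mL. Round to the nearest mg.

1680 mg

τ/t½ = 78/26 ≈ 3, so f = (1/2)^(78/26) ≈ 0.125000.
Cmin,ss = (D/Vd)·f/(1−f), so D = Cmin,ss·Vd·(1−f)/f.
D = 6 × 40 × (1−f)/f ≈ 6 × 40 × 7.00000 ≈ 1680.00 mg.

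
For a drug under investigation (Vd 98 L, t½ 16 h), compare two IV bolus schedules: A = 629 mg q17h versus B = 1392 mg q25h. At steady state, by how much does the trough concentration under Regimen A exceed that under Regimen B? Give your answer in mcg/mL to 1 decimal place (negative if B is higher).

-1.4 mcg/mL

Regimen A: f = (1/2)^(17/16) ≈ 0.4788; Cmin,ss = (629/98)·f/(1−f) ≈ 5.896 mcg/mL.
Regimen B: f = (1/2)^(25/16) ≈ 0.3386; Cmin,ss = (1392/98)·f/(1−f) ≈ 7.272 mcg/mL.
Difference ≈ 5.896 − 7.272 ≈ -1.376 mcg/mL.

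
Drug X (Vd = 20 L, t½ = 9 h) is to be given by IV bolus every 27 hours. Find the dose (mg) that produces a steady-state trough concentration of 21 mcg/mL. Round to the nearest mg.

2940 mg

τ/t½ = 27/9 ≈ 3, so f = (1/2)^(27/9) ≈ 0.125000.
Cmin,ss = (D/Vd)·f/(1−f), so D = Cmin,ss·Vd·(1−f)/f.
D = 21 × 20 × (1−f)/f ≈ 21 × 20 × 7.00000 ≈ 2940.00 mg.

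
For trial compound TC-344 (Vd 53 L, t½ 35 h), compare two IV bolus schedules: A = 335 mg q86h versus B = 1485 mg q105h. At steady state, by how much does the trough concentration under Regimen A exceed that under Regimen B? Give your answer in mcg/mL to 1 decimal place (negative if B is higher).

Regimen A: f = (1/2)^(86/35) ≈ 0.1821; Cmin,ss = (335/53)·f/(1−f) ≈ 1.407 mcg/mL.
Regimen B: f = (1/2)^(105/35) ≈ 0.1250; Cmin,ss = (1485/53)·f/(1−f) ≈ 4.003 mcg/mL.
Difference ≈ 1.407 − 4.003 ≈ -2.596 mcg/mL.

-2.6 mcg/mL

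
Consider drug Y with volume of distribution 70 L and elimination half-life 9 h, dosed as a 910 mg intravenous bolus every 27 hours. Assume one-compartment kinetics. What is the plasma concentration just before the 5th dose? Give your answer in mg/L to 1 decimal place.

f = (1/2)^(τ/t½) = (1/2)^(27/9) ≈ 0.1250.
C₀ = D/Vd = 910/70 ≈ 13.000 mg/L.
Before the 5th dose, 4 doses have been given. Superposition: Cmin = C₀·(f + f² + … + f^4).
≈ 13.000 × (0.1250 + 0.0156 + 0.0020 + 0.0002) ≈ 13.000 × 0.1428 ≈ 1.856 mg/L.

1.9 mg/L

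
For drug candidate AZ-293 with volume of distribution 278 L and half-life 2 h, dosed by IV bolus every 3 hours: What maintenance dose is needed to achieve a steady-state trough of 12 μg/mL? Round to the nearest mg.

τ/t½ = 3/2 ≈ 1.5, so f = (1/2)^(3/2) ≈ 0.353553.
Cmin,ss = (D/Vd)·f/(1−f), so D = Cmin,ss·Vd·(1−f)/f.
D = 12 × 278 × (1−f)/f ≈ 12 × 278 × 1.82843 ≈ 6099.64 mg.

6100 mg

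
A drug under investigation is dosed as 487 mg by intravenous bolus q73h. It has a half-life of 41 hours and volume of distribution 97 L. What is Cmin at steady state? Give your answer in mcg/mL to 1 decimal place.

τ/t½ = 73/41 ≈ 1.7805, so fraction remaining f = (1/2)^(73/41) ≈ 0.2911.
Accumulation ratio R = 1/(1 − f) ≈ 1/0.7089 ≈ 1.4106.
Each bolus raises the concentration by D/Vd = 487/97 ≈ 5.021 mcg/mL.
Steady-state peak Cmax,ss = C₀·R ≈ 5.021 × 1.4106 ≈ 7.083 mcg/mL.
One interval later, Cmin,ss = Cmax,ss·e^(−kτ) ≈ 7.083 × 0.2911 ≈ 2.062 mcg/mL.

2.1 mcg/mL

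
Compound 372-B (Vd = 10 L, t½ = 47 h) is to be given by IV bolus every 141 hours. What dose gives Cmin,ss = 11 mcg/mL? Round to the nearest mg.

τ/t½ = 141/47 ≈ 3, so f = (1/2)^(141/47) ≈ 0.125000.
Cmin,ss = (D/Vd)·f/(1−f), so D = Cmin,ss·Vd·(1−f)/f.
D = 11 × 10 × (1−f)/f ≈ 11 × 10 × 7.00000 ≈ 770.00 mg.

770 mg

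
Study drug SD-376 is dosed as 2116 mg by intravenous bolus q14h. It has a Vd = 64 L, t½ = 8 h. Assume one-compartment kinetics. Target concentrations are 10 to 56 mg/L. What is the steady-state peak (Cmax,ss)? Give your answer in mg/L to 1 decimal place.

47.1 mg/L

τ/t½ = 14/8 ≈ 1.75, so fraction remaining f = (1/2)^(14/8) ≈ 0.2973.
Accumulation ratio R = 1/(1 − f) ≈ 1/0.7027 ≈ 1.4231.
Single-dose peak C₀ = D/Vd = 2116/64 ≈ 33.062 mg/L.
Steady-state peak Cmax,ss = C₀·R ≈ 33.062 × 1.4231 ≈ 47.051 mg/L.
Peak 47.1 mg/L vs MTC 56 mg/L: below toxic threshold.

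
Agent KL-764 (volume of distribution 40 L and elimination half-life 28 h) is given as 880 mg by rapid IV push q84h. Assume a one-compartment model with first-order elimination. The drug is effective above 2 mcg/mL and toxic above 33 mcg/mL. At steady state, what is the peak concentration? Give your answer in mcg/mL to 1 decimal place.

25.1 mcg/mL

The dosing interval is 3 half-lives, so f = 2^(−3) = 0.125.
At steady state, R = 1/(1 − 0.125) = 8/7.
Single-dose peak C₀ = D/Vd = 880/40 = 22 mcg/mL.
Steady-state peak Cmax,ss = C₀·R = 22 × 8/7 ≈ 25.143 mcg/mL.
Peak 25.1 mcg/mL vs MTC 33 mcg/mL: below toxic threshold.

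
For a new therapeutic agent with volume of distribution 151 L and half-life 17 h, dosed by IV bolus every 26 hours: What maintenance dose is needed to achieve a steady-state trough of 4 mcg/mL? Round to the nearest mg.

1140 mg

τ/t½ = 26/17 ≈ 1.5294, so f = (1/2)^(26/17) ≈ 0.346419.
Cmin,ss = (D/Vd)·f/(1−f), so D = Cmin,ss·Vd·(1−f)/f.
D = 4 × 151 × (1−f)/f ≈ 4 × 151 × 1.88668 ≈ 1139.55 mg.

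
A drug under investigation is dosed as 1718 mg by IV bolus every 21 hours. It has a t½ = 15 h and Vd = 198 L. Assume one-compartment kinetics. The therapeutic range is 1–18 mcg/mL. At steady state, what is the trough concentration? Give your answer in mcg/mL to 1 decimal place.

k = ln2/t½ = ln2/15 ≈ 0.046210 h⁻¹; fraction remaining f = e^(−kτ) = e^(−0.046210×21) ≈ 0.3789.
At steady state, accumulation factor R = 1/(1 − e^(−kτ)) ≈ 1.6100.
Single-dose peak C₀ = D/Vd = 1718/198 ≈ 8.677 mcg/mL.
Cmax,ss = C₀/(1 − f) ≈ 8.677/0.6211 ≈ 13.970 mcg/mL.
Steady-state trough Cmin,ss = Cmax,ss·f ≈ 13.970 × 0.3789 ≈ 5.293 mcg/mL.
Trough 5.3 mcg/mL vs MEC 1 mcg/mL: adequate.

5.3 mcg/mL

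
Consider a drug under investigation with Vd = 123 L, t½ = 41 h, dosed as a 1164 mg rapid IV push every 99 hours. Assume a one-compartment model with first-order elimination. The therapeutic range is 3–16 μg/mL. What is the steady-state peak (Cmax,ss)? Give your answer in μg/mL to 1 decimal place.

Over one 99-h interval, 99/41 ≈ 2.4146 half-lives elapse, leaving f ≈ 0.1876 of each dose.
Accumulation ratio R = 1/(1 − f) ≈ 1/0.8124 ≈ 1.2309.
Single-dose peak C₀ = D/Vd = 1164/123 ≈ 9.463 μg/mL.
Cmax,ss = C₀/(1 − f) ≈ 9.463/0.8124 ≈ 11.648 μg/mL.
Peak 11.6 μg/mL vs MTC 16 μg/mL: below toxic threshold.

11.6 μg/mL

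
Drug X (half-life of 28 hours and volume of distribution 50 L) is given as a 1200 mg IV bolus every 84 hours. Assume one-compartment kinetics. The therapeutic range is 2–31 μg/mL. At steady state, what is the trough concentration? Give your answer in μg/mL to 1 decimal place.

The dosing interval is 3 half-lives, so f = 2^(−3) = 0.125.
At steady state, R = 1/(1 − 0.125) = 8/7.
Single-dose peak C₀ = D/Vd = 1200/50 = 24 μg/mL.
Steady-state peak Cmax,ss = C₀·R = 24 × 8/7 ≈ 27.429 μg/mL.
Steady-state trough Cmin,ss = Cmax,ss·f ≈ 27.429 × 0.125 ≈ 3.429 μg/mL.
Trough 3.4 μg/mL vs MEC 2 μg/mL: adequate.

3.4 μg/mL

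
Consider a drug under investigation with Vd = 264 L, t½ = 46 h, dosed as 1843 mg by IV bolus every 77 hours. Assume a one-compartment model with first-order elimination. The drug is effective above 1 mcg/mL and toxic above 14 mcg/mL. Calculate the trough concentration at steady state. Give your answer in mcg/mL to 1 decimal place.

3.2 mcg/mL

Over one 77-h interval, 77/46 ≈ 1.6739 half-lives elapse, leaving f ≈ 0.3134 of each dose.
Accumulation ratio R = 1/(1 − f) ≈ 1/0.6866 ≈ 1.4565.
Each bolus raises the concentration by D/Vd = 1843/264 ≈ 6.981 mcg/mL.
Cmax,ss = C₀/(1 − f) ≈ 6.981/0.6866 ≈ 10.167 mcg/mL.
Steady-state trough Cmin,ss = Cmax,ss·f ≈ 10.167 × 0.3134 ≈ 3.186 mcg/mL.
Trough 3.2 mcg/mL vs MEC 1 mcg/mL: adequate.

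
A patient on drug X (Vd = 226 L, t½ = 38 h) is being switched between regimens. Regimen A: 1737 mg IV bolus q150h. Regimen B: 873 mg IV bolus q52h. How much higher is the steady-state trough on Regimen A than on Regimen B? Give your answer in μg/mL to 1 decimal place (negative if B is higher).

Regimen A: f = (1/2)^(150/38) ≈ 0.0648; Cmin,ss = (1737/226)·f/(1−f) ≈ 0.533 μg/mL.
Regimen B: f = (1/2)^(52/38) ≈ 0.3873; Cmin,ss = (873/226)·f/(1−f) ≈ 2.442 μg/mL.
Difference ≈ 0.533 − 2.442 ≈ -1.909 μg/mL.

-1.9 μg/mL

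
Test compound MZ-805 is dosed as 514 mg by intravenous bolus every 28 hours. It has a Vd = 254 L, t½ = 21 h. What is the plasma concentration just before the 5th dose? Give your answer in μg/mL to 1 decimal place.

f = (1/2)^(τ/t½) = (1/2)^(28/21) ≈ 0.3969.
C₀ = D/Vd = 514/254 ≈ 2.024 μg/mL.
Before the 5th dose, 4 doses have been given. Superposition: Cmin = C₀·(f + f² + … + f^4).
≈ 2.024 × (0.3969 + 0.1575 + 0.0625 + 0.0248) ≈ 2.024 × 0.6417 ≈ 1.299 μg/mL.

1.3 μg/mL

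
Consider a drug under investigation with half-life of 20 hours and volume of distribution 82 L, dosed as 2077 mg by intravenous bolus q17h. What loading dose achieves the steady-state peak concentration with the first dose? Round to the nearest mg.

f = (1/2)^(17/20) ≈ 0.554785; accumulation ratio R = 1/(1−f) ≈ 2.24611.
Loading dose to hit Cmax,ss on first dose: D_load = D_maint·R ≈ 2077 × 2.24611 ≈ 4665.17 mg.

4665 mg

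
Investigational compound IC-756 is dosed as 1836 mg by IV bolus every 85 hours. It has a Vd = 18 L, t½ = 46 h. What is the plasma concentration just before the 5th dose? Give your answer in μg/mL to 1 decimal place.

f = (1/2)^(τ/t½) = (1/2)^(85/46) ≈ 0.2778.
C₀ = D/Vd = 1836/18 ≈ 102.000 μg/mL.
Before the 5th dose, 4 doses have been given. Superposition: Cmin = C₀·(f + f² + … + f^4).
≈ 102.000 × (0.2778 + 0.0772 + 0.0214 + 0.0060) ≈ 102.000 × 0.3824 ≈ 39.005 μg/mL.

39.0 μg/mL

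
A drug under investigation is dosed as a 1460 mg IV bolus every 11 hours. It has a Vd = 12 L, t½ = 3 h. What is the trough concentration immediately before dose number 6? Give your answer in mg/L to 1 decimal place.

f = (1/2)^(τ/t½) = (1/2)^(11/3) ≈ 0.0787.
C₀ = D/Vd = 1460/12 ≈ 121.667 mg/L.
Before the 6th dose, 5 doses have been given. Superposition: Cmin = C₀·(f + f² + … + f^5).
≈ 121.667 × (0.0787 + 0.0062 + 0.0005 + 0.0000 + 0.0000) ≈ 121.667 × 0.0854 ≈ 10.390 mg/L.

10.4 mg/L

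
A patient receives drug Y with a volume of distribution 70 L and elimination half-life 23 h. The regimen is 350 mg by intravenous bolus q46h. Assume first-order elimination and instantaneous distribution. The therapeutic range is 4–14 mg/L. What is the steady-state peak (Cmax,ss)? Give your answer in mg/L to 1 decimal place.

6.7 mg/L

The dosing interval is 2 half-lives, so f = 2^(−2) = 0.25.
Accumulation ratio R = 1/(1 − f) = 1/0.75 = 4/3.
Single-dose peak C₀ = D/Vd = 350/70 = 5 mg/L.
Steady-state peak Cmax,ss = C₀·R = 5 × 4/3 ≈ 6.667 mg/L.
Peak 6.7 mg/L vs MTC 14 mg/L: below toxic threshold.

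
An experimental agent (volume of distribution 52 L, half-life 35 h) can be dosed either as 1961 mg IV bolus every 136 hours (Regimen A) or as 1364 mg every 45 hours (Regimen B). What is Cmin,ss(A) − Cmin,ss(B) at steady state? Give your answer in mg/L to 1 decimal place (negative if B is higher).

Regimen A: f = (1/2)^(136/35) ≈ 0.0677; Cmin,ss = (1961/52)·f/(1−f) ≈ 2.738 mg/L.
Regimen B: f = (1/2)^(45/35) ≈ 0.4102; Cmin,ss = (1364/52)·f/(1−f) ≈ 18.243 mg/L.
Difference ≈ 2.738 − 18.243 ≈ -15.505 mg/L.

-15.5 mg/L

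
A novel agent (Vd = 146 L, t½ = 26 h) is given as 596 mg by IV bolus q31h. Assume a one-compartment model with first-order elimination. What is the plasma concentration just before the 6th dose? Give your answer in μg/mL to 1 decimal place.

f = (1/2)^(τ/t½) = (1/2)^(31/26) ≈ 0.4376.
C₀ = D/Vd = 596/146 ≈ 4.082 μg/mL.
Before the 6th dose, 5 doses have been given. Superposition: Cmin = C₀·(f + f² + … + f^5).
≈ 4.082 × (0.4376 + 0.1915 + 0.0838 + 0.0367 + 0.0160) ≈ 4.082 × 0.7656 ≈ 3.125 μg/mL.

3.1 μg/mL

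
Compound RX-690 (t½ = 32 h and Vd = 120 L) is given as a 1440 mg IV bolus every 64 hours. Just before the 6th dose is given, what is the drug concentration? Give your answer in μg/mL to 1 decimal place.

4.0 μg/mL

f = (1/2)^(τ/t½) = (1/2)^(64/32) ≈ 0.2500.
C₀ = D/Vd = 1440/120 ≈ 12.000 μg/mL.
Before the 6th dose, 5 doses have been given. Superposition: Cmin = C₀·(f + f² + … + f^5).
≈ 12.000 × (0.2500 + 0.0625 + 0.0156 + 0.0039 + 0.0010) ≈ 12.000 × 0.3330 ≈ 3.996 μg/mL.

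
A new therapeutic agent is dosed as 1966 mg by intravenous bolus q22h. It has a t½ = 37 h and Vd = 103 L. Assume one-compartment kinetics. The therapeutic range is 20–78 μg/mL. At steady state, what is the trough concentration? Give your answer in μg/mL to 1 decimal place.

Over one 22-h interval, 22/37 ≈ 0.59459 half-lives elapse, leaving f ≈ 0.6622 of each dose.
Each bolus raises the concentration by D/Vd = 1966/103 ≈ 19.087 μg/mL.
Steady-state trough Cmin,ss = C₀·f/(1−f) ≈ 19.087 × 0.6622/0.3378 ≈ 37.417 μg/mL.
Trough 37.4 μg/mL vs MEC 20 μg/mL: adequate.

37.4 μg/mL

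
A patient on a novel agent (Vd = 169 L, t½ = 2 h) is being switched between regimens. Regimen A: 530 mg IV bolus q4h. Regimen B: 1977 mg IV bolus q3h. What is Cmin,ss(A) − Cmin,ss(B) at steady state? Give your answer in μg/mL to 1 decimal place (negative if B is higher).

-5.4 μg/mL

Regimen A: f = (1/2)^(4/2) ≈ 0.2500; Cmin,ss = (530/169)·f/(1−f) ≈ 1.045 μg/mL.
Regimen B: f = (1/2)^(3/2) ≈ 0.3536; Cmin,ss = (1977/169)·f/(1−f) ≈ 6.399 μg/mL.
Difference ≈ 1.045 − 6.399 ≈ -5.354 μg/mL.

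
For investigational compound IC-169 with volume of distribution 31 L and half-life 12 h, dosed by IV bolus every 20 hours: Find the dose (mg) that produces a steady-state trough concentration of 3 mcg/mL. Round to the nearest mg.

τ/t½ = 20/12 ≈ 1.6667, so f = (1/2)^(20/12) ≈ 0.314980.
Cmin,ss = (D/Vd)·f/(1−f), so D = Cmin,ss·Vd·(1−f)/f.
D = 3 × 31 × (1−f)/f ≈ 3 × 31 × 2.17480 ≈ 202.26 mg.

202 mg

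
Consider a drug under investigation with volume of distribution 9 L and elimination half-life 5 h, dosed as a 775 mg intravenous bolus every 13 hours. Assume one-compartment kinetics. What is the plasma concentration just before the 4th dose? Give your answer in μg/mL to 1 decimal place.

f = (1/2)^(τ/t½) = (1/2)^(13/5) ≈ 0.1649.
C₀ = D/Vd = 775/9 ≈ 86.111 μg/mL.
Before the 4th dose, 3 doses have been given. Superposition: Cmin = C₀·(f + f² + … + f^3).
≈ 86.111 × (0.1649 + 0.0272 + 0.0045) ≈ 86.111 × 0.1966 ≈ 16.929 μg/mL.

16.9 μg/mL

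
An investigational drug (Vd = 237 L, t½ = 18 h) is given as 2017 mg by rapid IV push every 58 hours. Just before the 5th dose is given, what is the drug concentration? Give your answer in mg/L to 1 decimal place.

f = (1/2)^(τ/t½) = (1/2)^(58/18) ≈ 0.1072.
C₀ = D/Vd = 2017/237 ≈ 8.511 mg/L.
Before the 5th dose, 4 doses have been given. Superposition: Cmin = C₀·(f + f² + … + f^4).
≈ 8.511 × (0.1072 + 0.0115 + 0.0012 + 0.0001) ≈ 8.511 × 0.1200 ≈ 1.021 mg/L.

1.0 mg/L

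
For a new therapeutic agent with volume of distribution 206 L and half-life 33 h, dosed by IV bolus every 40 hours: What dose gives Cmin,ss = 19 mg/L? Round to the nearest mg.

τ/t½ = 40/33 ≈ 1.2121, so f = (1/2)^(40/33) ≈ 0.431634.
Cmin,ss = (D/Vd)·f/(1−f), so D = Cmin,ss·Vd·(1−f)/f.
D = 19 × 206 × (1−f)/f ≈ 19 × 206 × 1.31678 ≈ 5153.88 mg.

5154 mg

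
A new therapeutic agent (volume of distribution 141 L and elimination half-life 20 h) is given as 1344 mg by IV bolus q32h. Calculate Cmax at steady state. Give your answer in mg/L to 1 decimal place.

τ/t½ = 32/20 ≈ 1.6, so fraction remaining f = (1/2)^(32/20) ≈ 0.3299.
At steady state, accumulation factor R = 1/(1 − e^(−kτ)) ≈ 1.4923.
Single-dose peak C₀ = D/Vd = 1344/141 ≈ 9.532 mg/L.
Steady-state peak Cmax,ss = C₀·R ≈ 9.532 × 1.4923 ≈ 14.225 mg/L.

14.2 mg/L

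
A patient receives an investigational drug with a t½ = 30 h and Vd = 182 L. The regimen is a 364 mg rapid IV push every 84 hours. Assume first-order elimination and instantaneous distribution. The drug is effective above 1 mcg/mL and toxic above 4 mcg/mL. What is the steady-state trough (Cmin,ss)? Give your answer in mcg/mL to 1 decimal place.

0.3 mcg/mL

Over one 84-h interval, 84/30 ≈ 2.8 half-lives elapse, leaving f ≈ 0.1436 of each dose.
At steady state, accumulation factor R = 1/(1 − e^(−kτ)) ≈ 1.1677.
Each bolus raises the concentration by D/Vd = 364/182 ≈ 2.000 mcg/mL.
Steady-state peak Cmax,ss = C₀·R ≈ 2.000 × 1.1677 ≈ 2.335 mcg/mL.
One interval later, Cmin,ss = Cmax,ss·e^(−kτ) ≈ 2.335 × 0.1436 ≈ 0.335 mcg/mL.
Trough 0.3 mcg/mL vs MEC 1 mcg/mL: subtherapeutic.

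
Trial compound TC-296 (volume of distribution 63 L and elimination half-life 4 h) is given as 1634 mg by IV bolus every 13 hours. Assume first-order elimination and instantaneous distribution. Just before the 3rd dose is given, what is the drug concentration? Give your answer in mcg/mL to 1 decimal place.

f = (1/2)^(τ/t½) = (1/2)^(13/4) ≈ 0.1051.
C₀ = D/Vd = 1634/63 ≈ 25.937 mcg/mL.
Before the 3rd dose, 2 doses have been given. Superposition: Cmin = C₀·(f + f²).
≈ 25.937 × (0.1051 + 0.0110) ≈ 25.937 × 0.1161 ≈ 3.011 mcg/mL.

3.0 mcg/mL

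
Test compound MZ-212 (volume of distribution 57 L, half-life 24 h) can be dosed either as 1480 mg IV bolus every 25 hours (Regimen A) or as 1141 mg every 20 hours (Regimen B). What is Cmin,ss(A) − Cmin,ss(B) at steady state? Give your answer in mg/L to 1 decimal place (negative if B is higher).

-1.1 mg/L

Regimen A: f = (1/2)^(25/24) ≈ 0.4858; Cmin,ss = (1480/57)·f/(1−f) ≈ 24.531 mg/L.
Regimen B: f = (1/2)^(20/24) ≈ 0.5612; Cmin,ss = (1141/57)·f/(1−f) ≈ 25.601 mg/L.
Difference ≈ 24.531 − 25.601 ≈ -1.070 mg/L.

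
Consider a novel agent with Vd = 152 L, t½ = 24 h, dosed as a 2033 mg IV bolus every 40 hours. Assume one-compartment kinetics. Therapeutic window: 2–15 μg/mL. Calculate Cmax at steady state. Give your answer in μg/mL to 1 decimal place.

k = ln2/t½ = ln2/24 ≈ 0.028881 h⁻¹; fraction remaining f = e^(−kτ) = e^(−0.028881×40) ≈ 0.3150.
Accumulation ratio R = 1/(1 − f) ≈ 1/0.6850 ≈ 1.4599.
Each bolus raises the concentration by D/Vd = 2033/152 ≈ 13.375 μg/mL.
Steady-state peak Cmax,ss = C₀·R ≈ 13.375 × 1.4599 ≈ 19.526 μg/mL.
Peak 19.5 μg/mL vs MTC 15 μg/mL: exceeds toxic threshold.

19.5 μg/mL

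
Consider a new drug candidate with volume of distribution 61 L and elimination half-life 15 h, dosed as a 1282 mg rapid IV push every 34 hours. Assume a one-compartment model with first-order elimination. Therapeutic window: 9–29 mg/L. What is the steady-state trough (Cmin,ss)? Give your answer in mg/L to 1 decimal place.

5.5 mg/L

k = ln2/t½ = ln2/15 ≈ 0.046210 h⁻¹; fraction remaining f = e^(−kτ) = e^(−0.046210×34) ≈ 0.2078.
At steady state, accumulation factor R = 1/(1 − e^(−kτ)) ≈ 1.2623.
Each bolus raises the concentration by D/Vd = 1282/61 ≈ 21.016 mg/L.
Cmax,ss = C₀/(1 − f) ≈ 21.016/0.7922 ≈ 26.529 mg/L.
Steady-state trough Cmin,ss = Cmax,ss·f ≈ 26.529 × 0.2078 ≈ 5.513 mg/L.
Trough 5.5 mg/L vs MEC 9 mg/L: subtherapeutic.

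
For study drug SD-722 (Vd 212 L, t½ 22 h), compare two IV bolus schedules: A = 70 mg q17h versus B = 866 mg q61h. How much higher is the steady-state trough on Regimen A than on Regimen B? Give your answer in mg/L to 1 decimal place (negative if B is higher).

Regimen A: f = (1/2)^(17/22) ≈ 0.5853; Cmin,ss = (70/212)·f/(1−f) ≈ 0.466 mg/L.
Regimen B: f = (1/2)^(61/22) ≈ 0.1463; Cmin,ss = (866/212)·f/(1−f) ≈ 0.700 mg/L.
Difference ≈ 0.466 − 0.700 ≈ -0.234 mg/L.

-0.2 mg/L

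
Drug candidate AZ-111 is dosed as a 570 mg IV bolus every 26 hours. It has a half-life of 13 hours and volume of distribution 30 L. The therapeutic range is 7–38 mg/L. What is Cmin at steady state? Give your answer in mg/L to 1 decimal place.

The dosing interval is 2 half-lives, so f = 2^(−2) = 0.25.
Accumulation ratio R = 1/(1 − f) = 1/0.75 = 4/3.
Single-dose peak C₀ = D/Vd = 570/30 = 19 mg/L.
Steady-state peak Cmax,ss = C₀·R = 19 × 4/3 ≈ 25.333 mg/L.
Steady-state trough Cmin,ss = Cmax,ss·f ≈ 25.333 × 0.25 ≈ 6.333 mg/L.
Trough 6.3 mg/L vs MEC 7 mg/L: subtherapeutic.

6.3 mg/L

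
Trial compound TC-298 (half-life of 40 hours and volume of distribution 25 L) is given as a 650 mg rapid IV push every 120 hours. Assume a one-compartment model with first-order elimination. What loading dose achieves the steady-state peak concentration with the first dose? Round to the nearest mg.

743 mg

f = (1/2)^(120/40) ≈ 0.125000; accumulation ratio R = 1/(1−f) ≈ 1.14286.
Loading dose to hit Cmax,ss on first dose: D_load = D_maint·R ≈ 650 × 1.14286 ≈ 742.86 mg.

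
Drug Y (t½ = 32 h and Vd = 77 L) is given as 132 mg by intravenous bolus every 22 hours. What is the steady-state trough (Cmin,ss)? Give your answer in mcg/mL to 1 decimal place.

τ/t½ = 22/32 ≈ 0.6875, so fraction remaining f = (1/2)^(22/32) ≈ 0.6209.
Accumulation ratio R = 1/(1 − f) ≈ 1/0.3791 ≈ 2.6378.
Single-dose peak C₀ = D/Vd = 132/77 ≈ 1.714 mcg/mL.
Steady-state peak Cmax,ss = C₀·R ≈ 1.714 × 2.6378 ≈ 4.521 mcg/mL.
Steady-state trough Cmin,ss = Cmax,ss·f ≈ 4.521 × 0.6209 ≈ 2.807 mcg/mL.

2.8 mcg/mL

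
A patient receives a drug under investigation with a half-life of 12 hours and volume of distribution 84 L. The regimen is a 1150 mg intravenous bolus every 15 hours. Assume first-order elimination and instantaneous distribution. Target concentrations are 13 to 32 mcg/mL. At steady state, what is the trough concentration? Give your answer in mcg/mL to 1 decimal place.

9.9 mcg/mL

Over one 15-h interval, 15/12 ≈ 1.25 half-lives elapse, leaving f ≈ 0.4204 of each dose.
Accumulation ratio R = 1/(1 − f) ≈ 1/0.5796 ≈ 1.7253.
Single-dose peak C₀ = D/Vd = 1150/84 ≈ 13.690 mcg/mL.
Cmax,ss = C₀/(1 − f) ≈ 13.690/0.5796 ≈ 23.620 mcg/mL.
Steady-state trough Cmin,ss = Cmax,ss·f ≈ 23.620 × 0.4204 ≈ 9.930 mcg/mL.
Trough 9.9 mcg/mL vs MEC 13 mcg/mL: subtherapeutic.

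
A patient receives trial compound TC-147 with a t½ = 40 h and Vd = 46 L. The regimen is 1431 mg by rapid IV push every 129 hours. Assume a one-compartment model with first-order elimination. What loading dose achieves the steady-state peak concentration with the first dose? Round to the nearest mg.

f = (1/2)^(129/40) ≈ 0.106949; accumulation ratio R = 1/(1−f) ≈ 1.11976.
Loading dose to hit Cmax,ss on first dose: D_load = D_maint·R ≈ 1431 × 1.11976 ≈ 1602.38 mg.

1602 mg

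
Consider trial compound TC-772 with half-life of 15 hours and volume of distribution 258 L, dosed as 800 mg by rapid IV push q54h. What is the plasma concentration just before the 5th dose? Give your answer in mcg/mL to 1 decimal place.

0.3 mcg/mL

f = (1/2)^(τ/t½) = (1/2)^(54/15) ≈ 0.0825.
C₀ = D/Vd = 800/258 ≈ 3.101 mcg/mL.
Before the 5th dose, 4 doses have been given. Superposition: Cmin = C₀·(f + f² + … + f^4).
≈ 3.101 × (0.0825 + 0.0068 + 0.0006 + 0.0000) ≈ 3.101 × 0.0899 ≈ 0.279 mcg/mL.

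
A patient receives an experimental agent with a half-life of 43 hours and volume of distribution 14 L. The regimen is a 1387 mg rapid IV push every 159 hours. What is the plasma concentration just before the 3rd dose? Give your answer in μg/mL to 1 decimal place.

f = (1/2)^(τ/t½) = (1/2)^(159/43) ≈ 0.0771.
C₀ = D/Vd = 1387/14 ≈ 99.071 μg/mL.
Before the 3rd dose, 2 doses have been given. Superposition: Cmin = C₀·(f + f²).
≈ 99.071 × (0.0771 + 0.0059) ≈ 99.071 × 0.0830 ≈ 8.223 μg/mL.

8.2 μg/mL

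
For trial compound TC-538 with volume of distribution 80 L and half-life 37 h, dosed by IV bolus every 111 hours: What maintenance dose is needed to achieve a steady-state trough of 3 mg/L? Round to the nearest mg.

1680 mg

τ/t½ = 111/37 ≈ 3, so f = (1/2)^(111/37) ≈ 0.125000.
Cmin,ss = (D/Vd)·f/(1−f), so D = Cmin,ss·Vd·(1−f)/f.
D = 3 × 80 × (1−f)/f ≈ 3 × 80 × 7.00000 ≈ 1680.00 mg.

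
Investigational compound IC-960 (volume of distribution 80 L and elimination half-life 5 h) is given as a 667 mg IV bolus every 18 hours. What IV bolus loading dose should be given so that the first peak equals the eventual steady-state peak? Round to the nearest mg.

f = (1/2)^(18/5) ≈ 0.082469; accumulation ratio R = 1/(1−f) ≈ 1.08988.
Loading dose to hit Cmax,ss on first dose: D_load = D_maint·R ≈ 667 × 1.08988 ≈ 726.95 mg.

727 mg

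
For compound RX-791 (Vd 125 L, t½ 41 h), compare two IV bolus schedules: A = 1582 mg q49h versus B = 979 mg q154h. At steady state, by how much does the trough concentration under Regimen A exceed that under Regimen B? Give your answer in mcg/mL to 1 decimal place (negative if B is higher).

9.2 mcg/mL

Regimen A: f = (1/2)^(49/41) ≈ 0.4367; Cmin,ss = (1582/125)·f/(1−f) ≈ 9.812 mcg/mL.
Regimen B: f = (1/2)^(154/41) ≈ 0.0740; Cmin,ss = (979/125)·f/(1−f) ≈ 0.626 mcg/mL.
Difference ≈ 9.812 − 0.626 ≈ 9.186 mcg/mL.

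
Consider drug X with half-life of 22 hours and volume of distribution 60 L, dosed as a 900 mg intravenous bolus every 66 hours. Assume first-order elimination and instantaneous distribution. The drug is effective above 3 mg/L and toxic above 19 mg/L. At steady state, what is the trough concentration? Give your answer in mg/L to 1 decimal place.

τ = 66 h = 3 half-lives, so f = (1/2)^3 = 0.125.
Accumulation ratio R = 1/(1 − f) = 1/0.875 = 8/7.
Single-dose peak C₀ = D/Vd = 900/60 = 15 mg/L.
Steady-state peak Cmax,ss = C₀·R = 15 × 8/7 ≈ 17.143 mg/L.
Steady-state trough Cmin,ss = Cmax,ss·f ≈ 17.143 × 0.125 ≈ 2.143 mg/L.
Trough 2.1 mg/L vs MEC 3 mg/L: subtherapeutic.

2.1 mg/L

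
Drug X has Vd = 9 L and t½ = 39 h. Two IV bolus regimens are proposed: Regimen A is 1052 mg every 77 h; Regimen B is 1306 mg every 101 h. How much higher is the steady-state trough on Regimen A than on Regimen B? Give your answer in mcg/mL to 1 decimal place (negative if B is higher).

Regimen A: f = (1/2)^(77/39) ≈ 0.2545; Cmin,ss = (1052/9)·f/(1−f) ≈ 39.904 mcg/mL.
Regimen B: f = (1/2)^(101/39) ≈ 0.1661; Cmin,ss = (1306/9)·f/(1−f) ≈ 28.904 mcg/mL.
Difference ≈ 39.904 − 28.904 ≈ 11.000 mcg/mL.

11.0 mcg/mL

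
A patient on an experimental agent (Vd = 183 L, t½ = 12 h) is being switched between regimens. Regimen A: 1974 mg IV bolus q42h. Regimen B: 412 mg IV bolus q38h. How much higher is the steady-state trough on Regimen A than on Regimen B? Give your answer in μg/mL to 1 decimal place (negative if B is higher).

0.8 μg/mL

Regimen A: f = (1/2)^(42/12) ≈ 0.0884; Cmin,ss = (1974/183)·f/(1−f) ≈ 1.046 μg/mL.
Regimen B: f = (1/2)^(38/12) ≈ 0.1114; Cmin,ss = (412/183)·f/(1−f) ≈ 0.282 μg/mL.
Difference ≈ 1.046 − 0.282 ≈ 0.764 μg/mL.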